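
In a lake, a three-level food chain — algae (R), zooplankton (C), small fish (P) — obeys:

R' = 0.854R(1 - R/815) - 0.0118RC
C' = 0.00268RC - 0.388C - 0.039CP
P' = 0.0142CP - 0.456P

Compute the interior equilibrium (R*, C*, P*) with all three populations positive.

R* ≈ 453, C* ≈ 32.1, P* ≈ 21.2

From dP/dt = 0: 0.0142C* = 0.456, so C* = 32.1.
From dR/dt = 0: 0.854(1 - R*/815) = 0.0118·32.1, giving R* = 815·(1 - 0.444) = 453.
From dC/dt = 0: 0.00268·453 - 0.388 = 0.039P*, so P* = 0.827/0.039 = 21.2.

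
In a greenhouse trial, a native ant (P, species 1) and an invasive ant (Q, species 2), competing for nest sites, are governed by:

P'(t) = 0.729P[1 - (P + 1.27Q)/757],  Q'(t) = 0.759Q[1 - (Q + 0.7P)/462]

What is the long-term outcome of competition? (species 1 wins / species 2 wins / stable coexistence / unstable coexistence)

Compare the nullcline intercepts: K1/α12 = 757/1.27 = 596 > K2 = 462; K2/α21 = 462/0.7 = 660 < K1 = 757.
Since the inequalities point opposite ways, species 1 can invade but species 2 cannot.

species 1 excludes species 2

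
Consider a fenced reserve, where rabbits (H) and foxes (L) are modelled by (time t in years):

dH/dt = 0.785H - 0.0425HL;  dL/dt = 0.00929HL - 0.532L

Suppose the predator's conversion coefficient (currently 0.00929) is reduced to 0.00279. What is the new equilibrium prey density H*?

At the interior fixed point, setting dL/dt = 0 with L > 0 fixes H* = (predator death rate)/(HL coefficient) — independent of the other coefficients.
With the change, H* = 0.532/0.00279 = 191; it rises from 57.3.

H* ≈ 191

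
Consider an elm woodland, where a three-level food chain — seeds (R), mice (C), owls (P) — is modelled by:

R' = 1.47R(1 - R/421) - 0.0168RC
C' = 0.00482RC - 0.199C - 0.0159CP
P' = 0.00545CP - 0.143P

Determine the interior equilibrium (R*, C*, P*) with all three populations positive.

R* ≈ 295, C* ≈ 26.2, P* ≈ 76.8

From dP/dt = 0: 0.00545C* = 0.143, so C* = 26.2.
From dR/dt = 0: 1.47(1 - R*/421) = 0.0168·26.2, giving R* = 421·(1 - 0.3) = 295.
From dC/dt = 0: 0.00482·295 - 0.199 = 0.0159P*, so P* = 1.22/0.0159 = 76.8.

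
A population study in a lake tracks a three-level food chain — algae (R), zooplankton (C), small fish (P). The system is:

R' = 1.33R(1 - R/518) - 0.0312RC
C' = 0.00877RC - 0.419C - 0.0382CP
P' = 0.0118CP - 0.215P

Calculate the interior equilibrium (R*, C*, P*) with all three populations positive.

R* ≈ 297, C* ≈ 18.2, P* ≈ 57.1

From dP/dt = 0: 0.0118C* = 0.215, so C* = 18.2.
From dR/dt = 0: 1.33(1 - R*/518) = 0.0312·18.2, giving R* = 518·(1 - 0.427) = 297.
From dC/dt = 0: 0.00877·297 - 0.419 = 0.0382P*, so P* = 2.18/0.0382 = 57.1.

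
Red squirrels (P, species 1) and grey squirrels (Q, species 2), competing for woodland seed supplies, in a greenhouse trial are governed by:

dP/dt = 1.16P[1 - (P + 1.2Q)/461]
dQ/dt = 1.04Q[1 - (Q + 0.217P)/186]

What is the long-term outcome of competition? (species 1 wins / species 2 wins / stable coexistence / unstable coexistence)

Compare the nullcline intercepts: K1/α12 = 461/1.2 = 384 > K2 = 186; K2/α21 = 186/0.217 = 857 > K1 = 461.
Since both inequalities hold, each species can invade when rare, so the interior equilibrium is stable.

stable coexistence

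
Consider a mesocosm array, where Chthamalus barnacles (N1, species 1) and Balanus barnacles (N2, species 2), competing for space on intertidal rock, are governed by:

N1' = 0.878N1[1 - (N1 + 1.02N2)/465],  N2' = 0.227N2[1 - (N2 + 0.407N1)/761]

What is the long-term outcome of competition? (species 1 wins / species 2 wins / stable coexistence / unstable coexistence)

Compare the nullcline intercepts: K1/α12 = 465/1.02 = 456 < K2 = 761; K2/α21 = 761/0.407 = 1870 > K1 = 465.
Since the inequalities point opposite ways, species 2 can invade but species 1 cannot.

species 2 excludes species 1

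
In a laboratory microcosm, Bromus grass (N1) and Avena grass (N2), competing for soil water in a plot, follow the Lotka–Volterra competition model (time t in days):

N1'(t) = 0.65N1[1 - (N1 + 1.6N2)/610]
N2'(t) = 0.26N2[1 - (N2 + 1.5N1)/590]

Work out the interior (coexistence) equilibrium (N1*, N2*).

N1* ≈ 239, N2* ≈ 232

Setting both brackets to zero gives the nullclines N1 + 1.6N2 = 610 and 1.5N1 + N2 = 590.
Substituting N2 = 590 - 1.5N1 into the first: N1(1 - 1.6·1.5) = 610 - 1.6·590.
So N1* = -334/-1.4 = 239, and then N2* = 590 - 1.5·239 = 232.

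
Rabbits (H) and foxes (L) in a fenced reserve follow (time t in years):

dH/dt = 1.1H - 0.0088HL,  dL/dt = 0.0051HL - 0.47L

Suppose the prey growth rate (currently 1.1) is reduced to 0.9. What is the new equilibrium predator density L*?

L* ≈ 102

At the interior fixed point, setting dH/dt = 0 with H > 0 fixes L* = (prey growth rate)/(HL coefficient) — independent of the other coefficients.
With the change, L* = 0.9/0.0088 = 102; it falls from 125.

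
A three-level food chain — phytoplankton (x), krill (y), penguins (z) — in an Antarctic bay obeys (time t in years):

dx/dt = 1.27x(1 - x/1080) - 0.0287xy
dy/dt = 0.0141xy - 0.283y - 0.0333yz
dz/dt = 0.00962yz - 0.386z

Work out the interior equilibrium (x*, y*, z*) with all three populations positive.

From dz/dt = 0: 0.00962y* = 0.386, so y* = 40.1.
From dx/dt = 0: 1.27(1 - x*/1080) = 0.0287·40.1, giving x* = 1080·(1 - 0.907) = 101.
From dy/dt = 0: 0.0141·101 - 0.283 = 0.0333z*, so z* = 1.14/0.0333 = 34.1.

x* ≈ 101, y* ≈ 40.1, z* ≈ 34.1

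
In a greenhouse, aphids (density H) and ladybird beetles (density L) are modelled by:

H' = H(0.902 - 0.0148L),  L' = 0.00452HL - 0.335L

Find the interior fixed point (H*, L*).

Set dL/dt = 0 with L > 0: 0.00452H - 0.335 = 0, so H* = 0.335/0.00452 = 74.1.
Set dH/dt = 0 with H > 0: 0.902 - 0.0148L = 0, so L* = 0.902/0.0148 = 60.9.

H* ≈ 74.1, L* ≈ 60.9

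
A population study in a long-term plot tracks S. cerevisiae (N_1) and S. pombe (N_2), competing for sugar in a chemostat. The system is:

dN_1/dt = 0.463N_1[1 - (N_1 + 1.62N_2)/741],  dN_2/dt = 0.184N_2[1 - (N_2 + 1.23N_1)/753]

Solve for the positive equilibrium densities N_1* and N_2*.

Setting both brackets to zero gives the nullclines N_1 + 1.62N_2 = 741 and 1.23N_1 + N_2 = 753.
Substituting N_2 = 753 - 1.23N_1 into the first: N_1(1 - 1.62·1.23) = 741 - 1.62·753.
So N_1* = -479/-0.993 = 482, and then N_2* = 753 - 1.23·482 = 160.

N_1* ≈ 482, N_2* ≈ 160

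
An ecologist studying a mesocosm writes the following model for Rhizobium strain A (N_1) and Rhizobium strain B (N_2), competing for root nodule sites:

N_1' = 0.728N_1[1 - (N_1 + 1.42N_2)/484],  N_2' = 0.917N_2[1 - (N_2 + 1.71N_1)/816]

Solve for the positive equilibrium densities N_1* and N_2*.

N_1* ≈ 472, N_2* ≈ 8.15

Setting both brackets to zero gives the nullclines N_1 + 1.42N_2 = 484 and 1.71N_1 + N_2 = 816.
Substituting N_2 = 816 - 1.71N_1 into the first: N_1(1 - 1.42·1.71) = 484 - 1.42·816.
So N_1* = -675/-1.43 = 472, and then N_2* = 816 - 1.71·472 = 8.15.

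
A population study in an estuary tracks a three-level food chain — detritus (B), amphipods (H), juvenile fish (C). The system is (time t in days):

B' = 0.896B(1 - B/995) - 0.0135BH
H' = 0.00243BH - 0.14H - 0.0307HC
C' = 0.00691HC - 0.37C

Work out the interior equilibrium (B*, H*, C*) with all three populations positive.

From dC/dt = 0: 0.00691H* = 0.37, so H* = 53.5.
From dB/dt = 0: 0.896(1 - B*/995) = 0.0135·53.5, giving B* = 995·(1 - 0.807) = 192.
From dH/dt = 0: 0.00243·192 - 0.14 = 0.0307C*, so C* = 0.327/0.0307 = 10.7.

B* ≈ 192, H* ≈ 53.5, C* ≈ 10.7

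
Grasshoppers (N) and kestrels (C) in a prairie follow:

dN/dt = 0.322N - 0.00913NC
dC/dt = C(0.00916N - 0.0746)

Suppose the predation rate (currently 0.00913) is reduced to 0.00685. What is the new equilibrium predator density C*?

At the interior fixed point, setting dN/dt = 0 with N > 0 fixes C* = (prey growth rate)/(NC coefficient) — independent of the other coefficients.
With the change, C* = 0.322/0.00685 = 47; it rises from 35.3.

C* ≈ 47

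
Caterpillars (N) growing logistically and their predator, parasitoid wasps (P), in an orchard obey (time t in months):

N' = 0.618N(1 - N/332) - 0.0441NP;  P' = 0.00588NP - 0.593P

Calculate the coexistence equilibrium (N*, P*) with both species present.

N* ≈ 101, P* ≈ 9.76

From dP/dt = 0 with P > 0: 0.00588N* = 0.593, so N* = 101.
Substitute into dN/dt = 0: 0.618(1 - 101/332) = 0.0441P*.
The bracket is 0.696, giving P* = 0.43/0.0441 = 9.76.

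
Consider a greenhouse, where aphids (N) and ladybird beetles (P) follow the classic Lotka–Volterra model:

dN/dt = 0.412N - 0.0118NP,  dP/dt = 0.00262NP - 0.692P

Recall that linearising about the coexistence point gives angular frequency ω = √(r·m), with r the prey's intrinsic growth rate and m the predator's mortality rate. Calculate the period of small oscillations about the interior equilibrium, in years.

Here r = 0.412 and m = 0.692, so r·m = 0.285.
ω = √0.285 = 0.534 per year, hence T = 2π/ω ≈ 11.8 years.

T ≈ 11.8 years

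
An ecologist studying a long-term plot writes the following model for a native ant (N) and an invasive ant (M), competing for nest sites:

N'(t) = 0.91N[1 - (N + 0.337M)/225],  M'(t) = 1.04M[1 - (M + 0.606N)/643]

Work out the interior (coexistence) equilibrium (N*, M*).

Setting both brackets to zero gives the nullclines N + 0.337M = 225 and 0.606N + M = 643.
Substituting M = 643 - 0.606N into the first: N(1 - 0.337·0.606) = 225 - 0.337·643.
So N* = 8.31/0.796 = 10.4, and then M* = 643 - 0.606·10.4 = 637.

N* ≈ 10.4, M* ≈ 637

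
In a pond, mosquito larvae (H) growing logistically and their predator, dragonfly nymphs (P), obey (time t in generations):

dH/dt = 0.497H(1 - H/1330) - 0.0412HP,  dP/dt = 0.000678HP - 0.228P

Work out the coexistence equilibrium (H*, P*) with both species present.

From dP/dt = 0 with P > 0: 0.000678H* = 0.228, so H* = 336.
Substitute into dH/dt = 0: 0.497(1 - 336/1330) = 0.0412P*.
The bracket is 0.747, giving P* = 0.371/0.0412 = 9.01.

H* ≈ 336, P* ≈ 9.01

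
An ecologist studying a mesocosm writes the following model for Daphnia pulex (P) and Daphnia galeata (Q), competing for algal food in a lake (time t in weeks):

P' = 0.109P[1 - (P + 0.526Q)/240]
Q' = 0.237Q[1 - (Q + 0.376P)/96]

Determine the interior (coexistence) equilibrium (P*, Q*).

Setting both brackets to zero gives the nullclines P + 0.526Q = 240 and 0.376P + Q = 96.
Substituting Q = 96 - 0.376P into the first: P(1 - 0.526·0.376) = 240 - 0.526·96.
So P* = 190/0.802 = 236, and then Q* = 96 - 0.376·236 = 7.18.

P* ≈ 236, Q* ≈ 7.18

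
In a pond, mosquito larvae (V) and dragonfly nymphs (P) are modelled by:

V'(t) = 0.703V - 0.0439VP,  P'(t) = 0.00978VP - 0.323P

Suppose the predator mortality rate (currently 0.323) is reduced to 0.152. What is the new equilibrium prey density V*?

V* ≈ 15.5

At the interior fixed point, setting dP/dt = 0 with P > 0 fixes V* = (predator death rate)/(VP coefficient) — independent of the other coefficients.
With the change, V* = 0.152/0.00978 = 15.5; it falls from 33.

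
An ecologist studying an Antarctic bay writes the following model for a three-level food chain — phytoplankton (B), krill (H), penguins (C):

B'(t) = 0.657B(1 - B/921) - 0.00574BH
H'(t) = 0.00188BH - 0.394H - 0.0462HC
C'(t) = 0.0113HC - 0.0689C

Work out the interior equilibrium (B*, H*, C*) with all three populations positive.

From dC/dt = 0: 0.0113H* = 0.0689, so H* = 6.1.
From dB/dt = 0: 0.657(1 - B*/921) = 0.00574·6.1, giving B* = 921·(1 - 0.0533) = 872.
From dH/dt = 0: 0.00188·872 - 0.394 = 0.0462C*, so C* = 1.25/0.0462 = 27.

B* ≈ 872, H* ≈ 6.1, C* ≈ 27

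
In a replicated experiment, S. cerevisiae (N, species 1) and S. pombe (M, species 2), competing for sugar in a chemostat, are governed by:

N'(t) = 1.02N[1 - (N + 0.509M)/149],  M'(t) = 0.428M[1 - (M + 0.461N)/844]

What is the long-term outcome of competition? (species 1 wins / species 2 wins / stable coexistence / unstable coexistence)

species 2 excludes species 1

Compare the nullcline intercepts: K1/α12 = 149/0.509 = 293 < K2 = 844; K2/α21 = 844/0.461 = 1830 > K1 = 149.
Since the inequalities point opposite ways, species 2 can invade but species 1 cannot.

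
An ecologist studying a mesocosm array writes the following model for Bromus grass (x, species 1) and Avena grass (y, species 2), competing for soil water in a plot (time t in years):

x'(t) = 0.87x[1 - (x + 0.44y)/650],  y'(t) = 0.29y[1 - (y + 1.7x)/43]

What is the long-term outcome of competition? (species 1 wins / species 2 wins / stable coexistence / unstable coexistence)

species 1 excludes species 2

Compare the nullcline intercepts: K1/α12 = 650/0.44 = 1480 > K2 = 43; K2/α21 = 43/1.7 = 25.3 < K1 = 650.
Since the inequalities point opposite ways, species 1 can invade but species 2 cannot.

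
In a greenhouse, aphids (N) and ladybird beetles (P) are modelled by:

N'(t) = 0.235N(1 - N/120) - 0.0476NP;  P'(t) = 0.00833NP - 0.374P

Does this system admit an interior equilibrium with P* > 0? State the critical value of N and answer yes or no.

Threshold N = 44.9; K > 44.9, so yes, the predator persists.

The predator equation gives dP/dt > 0 only when N > 0.374/0.00833 = 44.9.
Without the predator, N → K = 120. Since 120 > 44.9, the predator can invade and persist.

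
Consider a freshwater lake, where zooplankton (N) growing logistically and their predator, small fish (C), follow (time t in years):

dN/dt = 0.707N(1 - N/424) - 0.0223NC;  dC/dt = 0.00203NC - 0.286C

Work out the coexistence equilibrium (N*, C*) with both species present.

From dC/dt = 0 with C > 0: 0.00203N* = 0.286, so N* = 141.
Substitute into dN/dt = 0: 0.707(1 - 141/424) = 0.0223C*.
The bracket is 0.668, giving C* = 0.472/0.0223 = 21.2.

N* ≈ 141, C* ≈ 21.2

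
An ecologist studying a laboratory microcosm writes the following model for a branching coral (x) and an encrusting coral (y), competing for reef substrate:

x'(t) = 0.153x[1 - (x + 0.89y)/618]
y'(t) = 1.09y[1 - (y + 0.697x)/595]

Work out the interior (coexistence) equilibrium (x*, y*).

x* ≈ 233, y* ≈ 433

Setting both brackets to zero gives the nullclines x + 0.89y = 618 and 0.697x + y = 595.
Substituting y = 595 - 0.697x into the first: x(1 - 0.89·0.697) = 618 - 0.89·595.
So x* = 88.5/0.38 = 233, and then y* = 595 - 0.697·233 = 433.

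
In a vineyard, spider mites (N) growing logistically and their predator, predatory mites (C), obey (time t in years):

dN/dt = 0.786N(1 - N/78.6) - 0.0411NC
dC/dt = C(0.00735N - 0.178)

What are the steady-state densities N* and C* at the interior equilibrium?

From dC/dt = 0 with C > 0: 0.00735N* = 0.178, so N* = 24.2.
Substitute into dN/dt = 0: 0.786(1 - 24.2/78.6) = 0.0411C*.
The bracket is 0.692, giving C* = 0.544/0.0411 = 13.2.

N* ≈ 24.2, C* ≈ 13.2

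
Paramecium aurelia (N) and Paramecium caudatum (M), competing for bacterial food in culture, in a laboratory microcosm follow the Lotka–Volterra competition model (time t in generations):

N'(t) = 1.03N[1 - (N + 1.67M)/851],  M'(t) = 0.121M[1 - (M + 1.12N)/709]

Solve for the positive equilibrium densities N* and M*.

N* ≈ 383, M* ≈ 280

Setting both brackets to zero gives the nullclines N + 1.67M = 851 and 1.12N + M = 709.
Substituting M = 709 - 1.12N into the first: N(1 - 1.67·1.12) = 851 - 1.67·709.
So N* = -333/-0.87 = 383, and then M* = 709 - 1.12·383 = 280.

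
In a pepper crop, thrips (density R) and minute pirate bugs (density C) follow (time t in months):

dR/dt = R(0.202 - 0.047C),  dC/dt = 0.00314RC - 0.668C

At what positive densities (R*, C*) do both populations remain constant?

R* ≈ 213, C* ≈ 4.3

Set dC/dt = 0 with C > 0: 0.00314R - 0.668 = 0, so R* = 0.668/0.00314 = 213.
Set dR/dt = 0 with R > 0: 0.202 - 0.047C = 0, so C* = 0.202/0.047 = 4.3.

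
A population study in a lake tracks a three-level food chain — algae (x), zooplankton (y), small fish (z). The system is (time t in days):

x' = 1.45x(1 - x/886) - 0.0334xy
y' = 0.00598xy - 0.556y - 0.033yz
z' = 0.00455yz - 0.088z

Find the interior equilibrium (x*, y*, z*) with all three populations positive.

x* ≈ 491, y* ≈ 19.3, z* ≈ 72.2

From dz/dt = 0: 0.00455y* = 0.088, so y* = 19.3.
From dx/dt = 0: 1.45(1 - x*/886) = 0.0334·19.3, giving x* = 886·(1 - 0.446) = 491.
From dy/dt = 0: 0.00598·491 - 0.556 = 0.033z*, so z* = 2.38/0.033 = 72.2.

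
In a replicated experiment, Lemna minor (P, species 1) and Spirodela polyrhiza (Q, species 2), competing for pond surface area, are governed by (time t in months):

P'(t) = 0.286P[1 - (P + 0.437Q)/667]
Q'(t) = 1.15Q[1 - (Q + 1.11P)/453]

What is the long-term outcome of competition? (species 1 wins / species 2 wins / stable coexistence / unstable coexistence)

species 1 excludes species 2

Compare the nullcline intercepts: K1/α12 = 667/0.437 = 1530 > K2 = 453; K2/α21 = 453/1.11 = 408 < K1 = 667.
Since the inequalities point opposite ways, species 1 can invade but species 2 cannot.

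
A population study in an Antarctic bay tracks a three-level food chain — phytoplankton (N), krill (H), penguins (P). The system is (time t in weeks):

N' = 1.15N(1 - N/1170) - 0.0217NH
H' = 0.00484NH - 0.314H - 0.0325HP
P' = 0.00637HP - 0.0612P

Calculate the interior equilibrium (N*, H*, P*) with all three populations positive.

From dP/dt = 0: 0.00637H* = 0.0612, so H* = 9.61.
From dN/dt = 0: 1.15(1 - N*/1170) = 0.0217·9.61, giving N* = 1170·(1 - 0.181) = 958.
From dH/dt = 0: 0.00484·958 - 0.314 = 0.0325P*, so P* = 4.32/0.0325 = 133.

N* ≈ 958, H* ≈ 9.61, P* ≈ 133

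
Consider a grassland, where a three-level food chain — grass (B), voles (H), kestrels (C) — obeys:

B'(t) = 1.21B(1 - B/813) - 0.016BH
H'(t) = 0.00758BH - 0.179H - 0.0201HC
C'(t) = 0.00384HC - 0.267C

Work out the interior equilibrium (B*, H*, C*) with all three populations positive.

B* ≈ 65.5, H* ≈ 69.5, C* ≈ 15.8

From dC/dt = 0: 0.00384H* = 0.267, so H* = 69.5.
From dB/dt = 0: 1.21(1 - B*/813) = 0.016·69.5, giving B* = 813·(1 - 0.919) = 65.5.
From dH/dt = 0: 0.00758·65.5 - 0.179 = 0.0201C*, so C* = 0.318/0.0201 = 15.8.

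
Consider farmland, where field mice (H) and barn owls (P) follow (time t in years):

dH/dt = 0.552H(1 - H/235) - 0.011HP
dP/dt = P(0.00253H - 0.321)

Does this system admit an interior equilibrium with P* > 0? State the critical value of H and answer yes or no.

Threshold H = 127; K > 127, so yes, the predator persists.

The predator equation gives dP/dt > 0 only when H > 0.321/0.00253 = 127.
Without the predator, H → K = 235. Since 235 > 127, the predator can invade and persist.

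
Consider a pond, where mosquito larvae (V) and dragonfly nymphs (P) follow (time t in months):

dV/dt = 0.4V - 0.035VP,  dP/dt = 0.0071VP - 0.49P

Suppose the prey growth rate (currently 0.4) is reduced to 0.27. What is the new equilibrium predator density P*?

P* ≈ 7.71

At the interior fixed point, setting dV/dt = 0 with V > 0 fixes P* = (prey growth rate)/(VP coefficient) — independent of the other coefficients.
With the change, P* = 0.27/0.035 = 7.71; it falls from 11.4.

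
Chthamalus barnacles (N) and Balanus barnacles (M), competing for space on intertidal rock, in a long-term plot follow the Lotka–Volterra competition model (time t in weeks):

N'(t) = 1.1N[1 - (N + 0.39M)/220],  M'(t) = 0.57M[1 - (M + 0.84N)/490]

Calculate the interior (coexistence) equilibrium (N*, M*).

Setting both brackets to zero gives the nullclines N + 0.39M = 220 and 0.84N + M = 490.
Substituting M = 490 - 0.84N into the first: N(1 - 0.39·0.84) = 220 - 0.39·490.
So N* = 28.9/0.672 = 43, and then M* = 490 - 0.84·43 = 454.

N* ≈ 43, M* ≈ 454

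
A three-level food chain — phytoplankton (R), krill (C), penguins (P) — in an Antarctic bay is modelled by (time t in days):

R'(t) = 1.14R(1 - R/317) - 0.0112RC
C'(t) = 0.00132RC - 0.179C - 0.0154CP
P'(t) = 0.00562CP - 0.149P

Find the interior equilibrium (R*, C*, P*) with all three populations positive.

R* ≈ 234, C* ≈ 26.5, P* ≈ 8.47

From dP/dt = 0: 0.00562C* = 0.149, so C* = 26.5.
From dR/dt = 0: 1.14(1 - R*/317) = 0.0112·26.5, giving R* = 317·(1 - 0.26) = 234.
From dC/dt = 0: 0.00132·234 - 0.179 = 0.0154P*, so P* = 0.13/0.0154 = 8.47.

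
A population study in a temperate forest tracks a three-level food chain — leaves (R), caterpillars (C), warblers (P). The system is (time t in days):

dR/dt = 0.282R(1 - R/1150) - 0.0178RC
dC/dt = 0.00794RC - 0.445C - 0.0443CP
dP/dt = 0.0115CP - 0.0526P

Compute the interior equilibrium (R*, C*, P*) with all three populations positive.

From dP/dt = 0: 0.0115C* = 0.0526, so C* = 4.57.
From dR/dt = 0: 0.282(1 - R*/1150) = 0.0178·4.57, giving R* = 1150·(1 - 0.289) = 818.
From dC/dt = 0: 0.00794·818 - 0.445 = 0.0443P*, so P* = 6.05/0.0443 = 137.

R* ≈ 818, C* ≈ 4.57, P* ≈ 137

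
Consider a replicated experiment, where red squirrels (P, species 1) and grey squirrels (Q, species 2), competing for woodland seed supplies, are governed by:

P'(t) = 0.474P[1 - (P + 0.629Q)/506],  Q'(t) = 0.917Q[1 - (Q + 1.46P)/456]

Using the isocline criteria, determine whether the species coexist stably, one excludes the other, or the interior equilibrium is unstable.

Compare the nullcline intercepts: K1/α12 = 506/0.629 = 804 > K2 = 456; K2/α21 = 456/1.46 = 312 < K1 = 506.
Since the inequalities point opposite ways, species 1 can invade but species 2 cannot.

species 1 excludes species 2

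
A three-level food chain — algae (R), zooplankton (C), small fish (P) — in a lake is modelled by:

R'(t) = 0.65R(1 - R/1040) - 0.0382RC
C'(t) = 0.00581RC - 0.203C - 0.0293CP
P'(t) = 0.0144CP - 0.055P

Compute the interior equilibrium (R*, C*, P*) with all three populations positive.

R* ≈ 807, C* ≈ 3.82, P* ≈ 153

From dP/dt = 0: 0.0144C* = 0.055, so C* = 3.82.
From dR/dt = 0: 0.65(1 - R*/1040) = 0.0382·3.82, giving R* = 1040·(1 - 0.224) = 807.
From dC/dt = 0: 0.00581·807 - 0.203 = 0.0293P*, so P* = 4.48/0.0293 = 153.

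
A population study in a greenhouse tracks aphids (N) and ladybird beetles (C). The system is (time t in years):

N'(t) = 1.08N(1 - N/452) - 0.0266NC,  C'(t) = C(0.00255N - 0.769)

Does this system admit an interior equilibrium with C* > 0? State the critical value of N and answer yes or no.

The predator equation gives dC/dt > 0 only when N > 0.769/0.00255 = 302.
Without the predator, N → K = 452. Since 452 > 302, the predator can invade and persist.

Threshold N = 302; K > 302, so yes, the predator persists.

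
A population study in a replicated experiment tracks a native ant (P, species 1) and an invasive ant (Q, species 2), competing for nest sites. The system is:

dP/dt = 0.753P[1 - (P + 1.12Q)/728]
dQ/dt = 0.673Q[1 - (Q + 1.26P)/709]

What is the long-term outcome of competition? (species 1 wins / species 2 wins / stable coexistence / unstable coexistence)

Compare the nullcline intercepts: K1/α12 = 728/1.12 = 650 < K2 = 709; K2/α21 = 709/1.26 = 563 < K1 = 728.
Since both are reversed, neither can invade when rare; the interior point is a saddle.

unstable coexistence (outcome depends on initial conditions)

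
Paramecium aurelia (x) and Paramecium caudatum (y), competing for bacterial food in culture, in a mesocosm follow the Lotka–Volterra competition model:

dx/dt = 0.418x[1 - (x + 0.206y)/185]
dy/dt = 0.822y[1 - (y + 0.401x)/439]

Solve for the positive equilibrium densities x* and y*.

Setting both brackets to zero gives the nullclines x + 0.206y = 185 and 0.401x + y = 439.
Substituting y = 439 - 0.401x into the first: x(1 - 0.206·0.401) = 185 - 0.206·439.
So x* = 94.6/0.917 = 103, and then y* = 439 - 0.401·103 = 398.

x* ≈ 103, y* ≈ 398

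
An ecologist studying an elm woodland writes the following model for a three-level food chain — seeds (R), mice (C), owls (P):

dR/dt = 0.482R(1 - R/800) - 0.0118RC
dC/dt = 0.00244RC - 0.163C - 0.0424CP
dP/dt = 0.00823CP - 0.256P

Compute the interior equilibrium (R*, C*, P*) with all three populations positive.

R* ≈ 191, C* ≈ 31.1, P* ≈ 7.14

From dP/dt = 0: 0.00823C* = 0.256, so C* = 31.1.
From dR/dt = 0: 0.482(1 - R*/800) = 0.0118·31.1, giving R* = 800·(1 - 0.762) = 191.
From dC/dt = 0: 0.00244·191 - 0.163 = 0.0424P*, so P* = 0.303/0.0424 = 7.14.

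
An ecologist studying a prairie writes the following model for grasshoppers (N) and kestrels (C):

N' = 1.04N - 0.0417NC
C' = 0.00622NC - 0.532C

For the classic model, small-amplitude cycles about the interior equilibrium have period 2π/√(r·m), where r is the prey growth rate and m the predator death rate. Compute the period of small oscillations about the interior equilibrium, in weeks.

T ≈ 8.45 weeks

Here r = 1.04 and m = 0.532, so r·m = 0.553.
ω = √0.553 = 0.744 per week, hence T = 2π/ω ≈ 8.45 weeks.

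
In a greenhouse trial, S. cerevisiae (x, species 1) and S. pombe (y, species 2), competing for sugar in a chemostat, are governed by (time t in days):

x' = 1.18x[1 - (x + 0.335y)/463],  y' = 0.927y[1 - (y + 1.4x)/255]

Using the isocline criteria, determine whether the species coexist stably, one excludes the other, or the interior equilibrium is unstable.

Compare the nullcline intercepts: K1/α12 = 463/0.335 = 1380 > K2 = 255; K2/α21 = 255/1.4 = 182 < K1 = 463.
Since the inequalities point opposite ways, species 1 can invade but species 2 cannot.

species 1 excludes species 2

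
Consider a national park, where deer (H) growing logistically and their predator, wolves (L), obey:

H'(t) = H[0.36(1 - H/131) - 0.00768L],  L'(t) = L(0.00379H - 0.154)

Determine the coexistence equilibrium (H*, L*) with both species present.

H* ≈ 40.6, L* ≈ 32.3

From dL/dt = 0 with L > 0: 0.00379H* = 0.154, so H* = 40.6.
Substitute into dH/dt = 0: 0.36(1 - 40.6/131) = 0.00768L*.
The bracket is 0.69, giving L* = 0.248/0.00768 = 32.3.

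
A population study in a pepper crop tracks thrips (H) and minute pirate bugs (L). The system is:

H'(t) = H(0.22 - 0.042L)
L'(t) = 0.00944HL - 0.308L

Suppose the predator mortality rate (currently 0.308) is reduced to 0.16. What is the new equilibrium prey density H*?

H* ≈ 16.9

At the interior fixed point, setting dL/dt = 0 with L > 0 fixes H* = (predator death rate)/(HL coefficient) — independent of the other coefficients.
With the change, H* = 0.16/0.00944 = 16.9; it falls from 32.6.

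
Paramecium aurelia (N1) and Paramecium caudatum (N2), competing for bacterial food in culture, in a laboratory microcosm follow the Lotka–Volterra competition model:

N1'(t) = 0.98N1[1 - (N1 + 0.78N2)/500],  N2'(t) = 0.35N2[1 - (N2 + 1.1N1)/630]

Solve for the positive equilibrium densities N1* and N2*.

Setting both brackets to zero gives the nullclines N1 + 0.78N2 = 500 and 1.1N1 + N2 = 630.
Substituting N2 = 630 - 1.1N1 into the first: N1(1 - 0.78·1.1) = 500 - 0.78·630.
So N1* = 8.6/0.142 = 60.6, and then N2* = 630 - 1.1·60.6 = 563.

N1* ≈ 60.6, N2* ≈ 563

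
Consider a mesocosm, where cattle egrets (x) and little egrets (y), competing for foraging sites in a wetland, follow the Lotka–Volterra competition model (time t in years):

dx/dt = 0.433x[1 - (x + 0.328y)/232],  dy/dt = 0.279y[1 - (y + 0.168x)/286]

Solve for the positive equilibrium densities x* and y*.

Setting both brackets to zero gives the nullclines x + 0.328y = 232 and 0.168x + y = 286.
Substituting y = 286 - 0.168x into the first: x(1 - 0.328·0.168) = 232 - 0.328·286.
So x* = 138/0.945 = 146, and then y* = 286 - 0.168·146 = 261.

x* ≈ 146, y* ≈ 261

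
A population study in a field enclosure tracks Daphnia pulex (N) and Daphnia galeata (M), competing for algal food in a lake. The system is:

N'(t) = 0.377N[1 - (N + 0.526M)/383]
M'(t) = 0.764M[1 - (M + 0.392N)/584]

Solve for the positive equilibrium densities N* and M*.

Setting both brackets to zero gives the nullclines N + 0.526M = 383 and 0.392N + M = 584.
Substituting M = 584 - 0.392N into the first: N(1 - 0.526·0.392) = 383 - 0.526·584.
So N* = 75.8/0.794 = 95.5, and then M* = 584 - 0.392·95.5 = 547.

N* ≈ 95.5, M* ≈ 547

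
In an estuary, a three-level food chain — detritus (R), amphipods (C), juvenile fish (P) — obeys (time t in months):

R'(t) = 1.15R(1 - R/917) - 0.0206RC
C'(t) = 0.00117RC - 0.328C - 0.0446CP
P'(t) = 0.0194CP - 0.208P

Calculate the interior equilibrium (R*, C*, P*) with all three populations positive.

R* ≈ 741, C* ≈ 10.7, P* ≈ 12.1

From dP/dt = 0: 0.0194C* = 0.208, so C* = 10.7.
From dR/dt = 0: 1.15(1 - R*/917) = 0.0206·10.7, giving R* = 917·(1 - 0.192) = 741.
From dC/dt = 0: 0.00117·741 - 0.328 = 0.0446P*, so P* = 0.539/0.0446 = 12.1.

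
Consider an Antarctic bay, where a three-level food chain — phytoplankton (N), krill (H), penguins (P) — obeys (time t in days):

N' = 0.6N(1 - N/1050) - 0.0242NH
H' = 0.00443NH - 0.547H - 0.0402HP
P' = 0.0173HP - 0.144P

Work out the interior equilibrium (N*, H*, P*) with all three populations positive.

From dP/dt = 0: 0.0173H* = 0.144, so H* = 8.32.
From dN/dt = 0: 0.6(1 - N*/1050) = 0.0242·8.32, giving N* = 1050·(1 - 0.336) = 697.
From dH/dt = 0: 0.00443·697 - 0.547 = 0.0402P*, so P* = 2.54/0.0402 = 63.3.

N* ≈ 697, H* ≈ 8.32, P* ≈ 63.3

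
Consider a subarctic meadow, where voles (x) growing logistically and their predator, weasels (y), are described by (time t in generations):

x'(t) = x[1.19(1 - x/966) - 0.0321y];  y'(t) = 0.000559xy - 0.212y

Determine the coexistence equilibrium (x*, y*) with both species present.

From dy/dt = 0 with y > 0: 0.000559x* = 0.212, so x* = 379.
Substitute into dx/dt = 0: 1.19(1 - 379/966) = 0.0321y*.
The bracket is 0.607, giving y* = 0.723/0.0321 = 22.5.

x* ≈ 379, y* ≈ 22.5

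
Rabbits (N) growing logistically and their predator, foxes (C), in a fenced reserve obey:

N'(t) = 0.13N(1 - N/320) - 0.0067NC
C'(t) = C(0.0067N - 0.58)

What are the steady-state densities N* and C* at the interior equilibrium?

N* ≈ 86.6, C* ≈ 14.2

From dC/dt = 0 with C > 0: 0.0067N* = 0.58, so N* = 86.6.
Substitute into dN/dt = 0: 0.13(1 - 86.6/320) = 0.0067C*.
The bracket is 0.729, giving C* = 0.0948/0.0067 = 14.2.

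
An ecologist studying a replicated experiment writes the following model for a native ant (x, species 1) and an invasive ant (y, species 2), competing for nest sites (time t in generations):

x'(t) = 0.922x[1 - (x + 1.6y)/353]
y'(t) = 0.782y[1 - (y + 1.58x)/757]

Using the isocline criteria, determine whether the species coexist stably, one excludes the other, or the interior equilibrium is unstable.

Compare the nullcline intercepts: K1/α12 = 353/1.6 = 221 < K2 = 757; K2/α21 = 757/1.58 = 479 > K1 = 353.
Since the inequalities point opposite ways, species 2 can invade but species 1 cannot.

species 2 excludes species 1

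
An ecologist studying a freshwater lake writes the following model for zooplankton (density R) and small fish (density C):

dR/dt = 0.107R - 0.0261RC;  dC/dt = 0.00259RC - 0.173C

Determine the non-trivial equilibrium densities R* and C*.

R* ≈ 66.8, C* ≈ 4.1

Set dC/dt = 0 with C > 0: 0.00259R - 0.173 = 0, so R* = 0.173/0.00259 = 66.8.
Set dR/dt = 0 with R > 0: 0.107 - 0.0261C = 0, so C* = 0.107/0.0261 = 4.1.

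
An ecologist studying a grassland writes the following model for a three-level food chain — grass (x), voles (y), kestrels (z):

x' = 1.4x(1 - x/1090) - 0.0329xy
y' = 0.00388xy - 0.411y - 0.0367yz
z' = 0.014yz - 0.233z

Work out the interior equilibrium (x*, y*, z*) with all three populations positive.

From dz/dt = 0: 0.014y* = 0.233, so y* = 16.6.
From dx/dt = 0: 1.4(1 - x*/1090) = 0.0329·16.6, giving x* = 1090·(1 - 0.391) = 664.
From dy/dt = 0: 0.00388·664 - 0.411 = 0.0367z*, so z* = 2.16/0.0367 = 59.

x* ≈ 664, y* ≈ 16.6, z* ≈ 59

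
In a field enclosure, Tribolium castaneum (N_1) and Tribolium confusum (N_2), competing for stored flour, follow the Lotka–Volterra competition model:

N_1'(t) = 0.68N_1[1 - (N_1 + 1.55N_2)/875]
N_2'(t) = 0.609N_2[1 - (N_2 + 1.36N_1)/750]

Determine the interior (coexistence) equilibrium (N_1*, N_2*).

Setting both brackets to zero gives the nullclines N_1 + 1.55N_2 = 875 and 1.36N_1 + N_2 = 750.
Substituting N_2 = 750 - 1.36N_1 into the first: N_1(1 - 1.55·1.36) = 875 - 1.55·750.
So N_1* = -288/-1.11 = 259, and then N_2* = 750 - 1.36·259 = 397.

N_1* ≈ 259, N_2* ≈ 397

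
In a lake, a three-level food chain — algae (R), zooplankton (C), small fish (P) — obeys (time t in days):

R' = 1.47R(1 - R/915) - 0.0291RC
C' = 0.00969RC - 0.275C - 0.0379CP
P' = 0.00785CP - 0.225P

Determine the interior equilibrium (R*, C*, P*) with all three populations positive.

R* ≈ 396, C* ≈ 28.7, P* ≈ 93.9

From dP/dt = 0: 0.00785C* = 0.225, so C* = 28.7.
From dR/dt = 0: 1.47(1 - R*/915) = 0.0291·28.7, giving R* = 915·(1 - 0.567) = 396.
From dC/dt = 0: 0.00969·396 - 0.275 = 0.0379P*, so P* = 3.56/0.0379 = 93.9.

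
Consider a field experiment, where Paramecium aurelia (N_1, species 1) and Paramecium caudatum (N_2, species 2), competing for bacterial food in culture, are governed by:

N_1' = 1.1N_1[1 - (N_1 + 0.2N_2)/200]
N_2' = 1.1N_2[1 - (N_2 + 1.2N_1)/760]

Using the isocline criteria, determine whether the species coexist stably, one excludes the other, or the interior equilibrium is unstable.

stable coexistence

Compare the nullcline intercepts: K1/α12 = 200/0.2 = 1000 > K2 = 760; K2/α21 = 760/1.2 = 633 > K1 = 200.
Since both inequalities hold, each species can invade when rare, so the interior equilibrium is stable.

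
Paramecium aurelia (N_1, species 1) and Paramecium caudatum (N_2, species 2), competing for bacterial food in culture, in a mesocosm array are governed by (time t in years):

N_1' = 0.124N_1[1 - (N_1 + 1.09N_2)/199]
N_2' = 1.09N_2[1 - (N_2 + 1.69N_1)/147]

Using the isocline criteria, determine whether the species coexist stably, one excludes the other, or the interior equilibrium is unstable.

species 1 excludes species 2

Compare the nullcline intercepts: K1/α12 = 199/1.09 = 183 > K2 = 147; K2/α21 = 147/1.69 = 87 < K1 = 199.
Since the inequalities point opposite ways, species 1 can invade but species 2 cannot.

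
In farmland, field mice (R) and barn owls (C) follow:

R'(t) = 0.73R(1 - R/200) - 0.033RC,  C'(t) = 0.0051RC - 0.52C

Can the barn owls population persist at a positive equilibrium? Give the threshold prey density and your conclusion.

The predator equation gives dC/dt > 0 only when R > 0.52/0.0051 = 102.
Without the predator, R → K = 200. Since 200 > 102, the predator can invade and persist.

Threshold R = 102; K > 102, so yes, the predator persists.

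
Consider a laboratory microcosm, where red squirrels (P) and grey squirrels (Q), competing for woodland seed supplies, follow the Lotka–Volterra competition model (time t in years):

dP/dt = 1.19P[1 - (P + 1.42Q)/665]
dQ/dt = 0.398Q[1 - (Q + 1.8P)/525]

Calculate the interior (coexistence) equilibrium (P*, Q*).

Setting both brackets to zero gives the nullclines P + 1.42Q = 665 and 1.8P + Q = 525.
Substituting Q = 525 - 1.8P into the first: P(1 - 1.42·1.8) = 665 - 1.42·525.
So P* = -80.5/-1.56 = 51.7, and then Q* = 525 - 1.8·51.7 = 432.

P* ≈ 51.7, Q* ≈ 432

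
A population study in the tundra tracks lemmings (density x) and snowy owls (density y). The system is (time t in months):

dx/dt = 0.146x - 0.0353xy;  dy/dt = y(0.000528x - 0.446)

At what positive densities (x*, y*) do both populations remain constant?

x* ≈ 845, y* ≈ 4.14

Set dy/dt = 0 with y > 0: 0.000528x - 0.446 = 0, so x* = 0.446/0.000528 = 845.
Set dx/dt = 0 with x > 0: 0.146 - 0.0353y = 0, so y* = 0.146/0.0353 = 4.14.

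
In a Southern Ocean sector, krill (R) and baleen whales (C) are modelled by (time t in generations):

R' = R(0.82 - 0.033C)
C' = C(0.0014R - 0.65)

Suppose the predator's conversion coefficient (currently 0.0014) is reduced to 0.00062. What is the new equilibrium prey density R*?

R* ≈ 1050

At the interior fixed point, setting dC/dt = 0 with C > 0 fixes R* = (predator death rate)/(RC coefficient) — independent of the other coefficients.
With the change, R* = 0.65/0.00062 = 1050; it rises from 464.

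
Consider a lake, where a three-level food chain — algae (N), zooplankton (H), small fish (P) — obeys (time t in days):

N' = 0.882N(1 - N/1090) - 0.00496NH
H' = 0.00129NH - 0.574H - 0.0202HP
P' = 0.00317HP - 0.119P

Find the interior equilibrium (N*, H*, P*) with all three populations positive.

N* ≈ 860, H* ≈ 37.5, P* ≈ 26.5

From dP/dt = 0: 0.00317H* = 0.119, so H* = 37.5.
From dN/dt = 0: 0.882(1 - N*/1090) = 0.00496·37.5, giving N* = 1090·(1 - 0.211) = 860.
From dH/dt = 0: 0.00129·860 - 0.574 = 0.0202P*, so P* = 0.535/0.0202 = 26.5.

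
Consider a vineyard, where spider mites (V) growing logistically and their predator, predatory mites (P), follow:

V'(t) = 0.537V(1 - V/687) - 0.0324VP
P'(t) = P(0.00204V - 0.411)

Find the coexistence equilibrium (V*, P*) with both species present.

V* ≈ 201, P* ≈ 11.7

From dP/dt = 0 with P > 0: 0.00204V* = 0.411, so V* = 201.
Substitute into dV/dt = 0: 0.537(1 - 201/687) = 0.0324P*.
The bracket is 0.707, giving P* = 0.38/0.0324 = 11.7.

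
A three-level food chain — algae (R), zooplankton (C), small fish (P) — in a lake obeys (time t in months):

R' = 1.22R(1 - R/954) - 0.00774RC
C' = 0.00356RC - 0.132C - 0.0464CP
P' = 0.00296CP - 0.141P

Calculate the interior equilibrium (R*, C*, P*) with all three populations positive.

R* ≈ 666, C* ≈ 47.6, P* ≈ 48.2

From dP/dt = 0: 0.00296C* = 0.141, so C* = 47.6.
From dR/dt = 0: 1.22(1 - R*/954) = 0.00774·47.6, giving R* = 954·(1 - 0.302) = 666.
From dC/dt = 0: 0.00356·666 - 0.132 = 0.0464P*, so P* = 2.24/0.0464 = 48.2.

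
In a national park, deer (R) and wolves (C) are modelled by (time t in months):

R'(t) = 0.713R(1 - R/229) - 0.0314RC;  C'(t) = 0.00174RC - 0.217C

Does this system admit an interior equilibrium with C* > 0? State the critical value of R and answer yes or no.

The predator equation gives dC/dt > 0 only when R > 0.217/0.00174 = 125.
Without the predator, R → K = 229. Since 229 > 125, the predator can invade and persist.

Threshold R = 125; K > 125, so yes, the predator persists.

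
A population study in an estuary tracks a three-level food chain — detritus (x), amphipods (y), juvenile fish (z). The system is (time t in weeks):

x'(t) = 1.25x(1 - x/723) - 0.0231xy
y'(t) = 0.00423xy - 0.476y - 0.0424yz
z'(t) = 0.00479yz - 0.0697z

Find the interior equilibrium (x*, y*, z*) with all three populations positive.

From dz/dt = 0: 0.00479y* = 0.0697, so y* = 14.6.
From dx/dt = 0: 1.25(1 - x*/723) = 0.0231·14.6, giving x* = 723·(1 - 0.269) = 529.
From dy/dt = 0: 0.00423·529 - 0.476 = 0.0424z*, so z* = 1.76/0.0424 = 41.5.

x* ≈ 529, y* ≈ 14.6, z* ≈ 41.5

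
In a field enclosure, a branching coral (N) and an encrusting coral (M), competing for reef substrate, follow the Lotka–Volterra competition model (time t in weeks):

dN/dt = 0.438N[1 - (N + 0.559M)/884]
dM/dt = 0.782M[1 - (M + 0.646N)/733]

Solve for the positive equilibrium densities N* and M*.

Setting both brackets to zero gives the nullclines N + 0.559M = 884 and 0.646N + M = 733.
Substituting M = 733 - 0.646N into the first: N(1 - 0.559·0.646) = 884 - 0.559·733.
So N* = 474/0.639 = 742, and then M* = 733 - 0.646·742 = 253.

N* ≈ 742, M* ≈ 253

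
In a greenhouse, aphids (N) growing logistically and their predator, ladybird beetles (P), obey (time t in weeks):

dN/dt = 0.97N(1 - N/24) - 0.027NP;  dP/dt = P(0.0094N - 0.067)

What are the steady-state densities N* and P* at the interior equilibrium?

N* ≈ 7.13, P* ≈ 25.3

From dP/dt = 0 with P > 0: 0.0094N* = 0.067, so N* = 7.13.
Substitute into dN/dt = 0: 0.97(1 - 7.13/24) = 0.027P*.
The bracket is 0.703, giving P* = 0.682/0.027 = 25.3.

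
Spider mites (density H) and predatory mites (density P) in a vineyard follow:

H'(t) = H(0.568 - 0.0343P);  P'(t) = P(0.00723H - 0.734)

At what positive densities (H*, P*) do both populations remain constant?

Set dP/dt = 0 with P > 0: 0.00723H - 0.734 = 0, so H* = 0.734/0.00723 = 102.
Set dH/dt = 0 with H > 0: 0.568 - 0.0343P = 0, so P* = 0.568/0.0343 = 16.6.

H* ≈ 102, P* ≈ 16.6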